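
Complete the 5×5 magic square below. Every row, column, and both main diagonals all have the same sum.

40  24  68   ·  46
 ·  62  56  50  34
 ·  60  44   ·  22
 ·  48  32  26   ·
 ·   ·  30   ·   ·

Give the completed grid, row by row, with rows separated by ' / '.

40 24 68 52 46 / 28 62 56 50 34 / 66 60 44 38 22 / 54 48 32 26 70 / 42 36 30 64 58

Column 3 is already complete: 68 + 56 + 44 + 32 + 30 = 230, so that is the magic constant.
Row 1: 40 + 24 + 68 + 46 + ? = 230, so (1,4) = 52.
The remaining cell in row 2 is (2,1) = 230 − 202 = 28.
Column 2 must total 230; the given cells sum to 194, so (5,2) = 36.
The remaining cell in main diagonal is (5,5) = 230 − 172 = 58.
From anti-diagonal, 230 − (46 + 50 + 44 + 48) gives (5,1) = 42.
Row 5 needs 230; the known cells sum to 166, so (5,4) = 64.
Column 4 needs 230; the known cells sum to 192, so (3,4) = 38.
Column 5 needs 230; the known cells sum to 160, so (4,5) = 70.
Using row 3: 60 + 44 + 38 + 22 + ? → (3,1) = 230 − 164 = 66.
Using row 4: 48 + 32 + 26 + 70 + ? → (4,1) = 230 − 176 = 54.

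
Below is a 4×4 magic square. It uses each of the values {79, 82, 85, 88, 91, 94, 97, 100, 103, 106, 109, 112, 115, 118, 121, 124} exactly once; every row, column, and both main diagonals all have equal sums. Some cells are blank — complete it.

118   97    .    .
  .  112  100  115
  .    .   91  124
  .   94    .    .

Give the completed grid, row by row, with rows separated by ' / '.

The 16 entries sum to 1624, so each line sums to 1624/4 = 406.
From row 2, 406 − (112 + 100 + 115) gives (2,1) = 79.
The remaining cell in column 2 is (3,2) = 406 − 303 = 103.
From main diagonal, 406 − (118 + 112 + 91) gives (4,4) = 85.
Row 3: 103 + 91 + 124 + ? = 406, so (3,1) = 88.
Column 1 needs 406; the known cells sum to 285, so (4,1) = 121.
Using column 4: 115 + 124 + 85 + ? → (1,4) = 406 − 324 = 82.
From row 1, 406 − (118 + 97 + 82) gives (1,3) = 109.
Row 4 must total 406; the given cells sum to 300, so (4,3) = 106.

118 97 109 82 / 79 112 100 115 / 88 103 91 124 / 121 94 106 85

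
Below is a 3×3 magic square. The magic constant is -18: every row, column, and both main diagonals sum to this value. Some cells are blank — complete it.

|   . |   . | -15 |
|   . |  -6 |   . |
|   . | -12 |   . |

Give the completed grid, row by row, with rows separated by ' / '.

Column 2 needs -18; the known cells sum to -18, so (1,2) = 0.
Anti-diagonal: -15 + (-6) + ? = -18, so (3,1) = 3.
From row 1, -18 − (0 + (-15)) gives (1,1) = -3.
The remaining cell in row 3 is (3,3) = -18 − (-9) = -9.
Column 1 must total -18; the given cells sum to 0, so (2,1) = -18.
Column 3: -15 + (-9) + ? = -18, so (2,3) = 6.

-3 0 -15 / -18 -6 6 / 3 -12 -9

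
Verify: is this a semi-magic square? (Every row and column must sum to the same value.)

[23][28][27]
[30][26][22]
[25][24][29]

Row 1: 23 + 28 + 27 = 78.
Row 2: 30 + 26 + 22 = 78.
Row 3: 25 + 24 + 29 = 78.
Column 1: 23 + 30 + 25 = 78.
Column 2: 28 + 26 + 24 = 78.
Column 3: 27 + 22 + 29 = 78.
All lines sum to 78.

Yes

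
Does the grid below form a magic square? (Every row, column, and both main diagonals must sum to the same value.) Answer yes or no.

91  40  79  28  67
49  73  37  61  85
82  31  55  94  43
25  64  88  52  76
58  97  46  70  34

Row 1: 91 + 40 + 79 + 28 + 67 = 305.
Row 2: 49 + 73 + 37 + 61 + 85 = 305.
Row 3: 82 + 31 + 55 + 94 + 43 = 305.
Row 4: 25 + 64 + 88 + 52 + 76 = 305.
Row 5: 58 + 97 + 46 + 70 + 34 = 305.
Column 1: 91 + 49 + 82 + 25 + 58 = 305.
Column 2: 40 + 73 + 31 + 64 + 97 = 305.
Column 3: 79 + 37 + 55 + 88 + 46 = 305.
Column 4: 28 + 61 + 94 + 52 + 70 = 305.
Column 5: 67 + 85 + 43 + 76 + 34 = 305.
Main diagonal: 91 + 73 + 55 + 52 + 34 = 305.
Anti-diagonal: 67 + 61 + 55 + 64 + 58 = 305.
All lines sum to 305.

Yes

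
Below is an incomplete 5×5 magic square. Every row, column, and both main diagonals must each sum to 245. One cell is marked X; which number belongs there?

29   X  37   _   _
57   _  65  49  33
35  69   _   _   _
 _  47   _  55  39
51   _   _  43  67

63

The remaining cell in row 2 is (2,2) = 245 − 204 = 41.
The remaining cell in column 1 is (4,1) = 245 − 172 = 73.
The remaining cell in main diagonal is (3,3) = 245 − 192 = 53.
Using anti-diagonal: 49 + 53 + 47 + 51 + ? → (1,5) = 245 − 200 = 45.
From row 4, 245 − (73 + 47 + 55 + 39) gives (4,3) = 31.
Using column 3: 37 + 65 + 53 + 31 + ? → (5,3) = 245 − 186 = 59.
From column 5, 245 − (45 + 33 + 39 + 67) gives (3,5) = 61.
The remaining cell in row 3 is (3,4) = 245 − 218 = 27.
Row 5: 51 + 59 + 43 + 67 + ? = 245, so (5,2) = 25.
Using column 2: 41 + 69 + 47 + 25 + ? → (1,2) = 245 − 182 = 63.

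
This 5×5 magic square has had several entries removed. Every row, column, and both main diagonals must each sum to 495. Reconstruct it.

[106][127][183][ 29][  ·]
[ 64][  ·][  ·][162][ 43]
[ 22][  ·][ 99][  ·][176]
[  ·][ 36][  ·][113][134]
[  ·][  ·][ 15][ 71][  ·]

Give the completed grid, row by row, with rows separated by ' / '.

Using row 1: 106 + 127 + 183 + 29 + ? → (1,5) = 495 − 445 = 50.
Column 4 must total 495; the given cells sum to 375, so (3,4) = 120.
Column 5: 50 + 43 + 176 + 134 + ? = 495, so (5,5) = 92.
Main diagonal: 106 + 99 + 113 + 92 + ? = 495, so (2,2) = 85.
Anti-diagonal: 50 + 162 + 99 + 36 + ? = 495, so (5,1) = 148.
From row 2, 495 − (64 + 85 + 162 + 43) gives (2,3) = 141.
Row 3: 22 + 99 + 120 + 176 + ? = 495, so (3,2) = 78.
Row 5 needs 495; the known cells sum to 326, so (5,2) = 169.
From column 1, 495 − (106 + 64 + 22 + 148) gives (4,1) = 155.
Column 3 must total 495; the given cells sum to 438, so (4,3) = 57.

106 127 183 29 50 / 64 85 141 162 43 / 22 78 99 120 176 / 155 36 57 113 134 / 148 169 15 71 92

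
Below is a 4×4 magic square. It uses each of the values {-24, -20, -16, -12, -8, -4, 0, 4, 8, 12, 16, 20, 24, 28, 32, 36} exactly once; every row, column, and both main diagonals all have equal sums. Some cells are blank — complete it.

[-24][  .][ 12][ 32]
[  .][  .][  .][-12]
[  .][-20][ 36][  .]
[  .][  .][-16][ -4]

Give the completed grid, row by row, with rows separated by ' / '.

-24 4 12 32 / 28 16 -8 -12 / 0 -20 36 8 / 20 24 -16 -4

The 16 entries sum to 96, so each line sums to 96/4 = 24.
Row 1: -24 + 12 + 32 + ? = 24, so (1,2) = 4.
From column 3, 24 − (12 + 36 + (-16)) gives (2,3) = -8.
From column 4, 24 − (32 + (-12) + (-4)) gives (3,4) = 8.
Main diagonal must total 24; the given cells sum to 8, so (2,2) = 16.
Anti-diagonal needs 24; the known cells sum to 4, so (4,1) = 20.
The remaining cell in row 2 is (2,1) = 24 − (-4) = 28.
Row 3 must total 24; the given cells sum to 24, so (3,1) = 0.
Row 4 must total 24; the given cells sum to 0, so (4,2) = 24.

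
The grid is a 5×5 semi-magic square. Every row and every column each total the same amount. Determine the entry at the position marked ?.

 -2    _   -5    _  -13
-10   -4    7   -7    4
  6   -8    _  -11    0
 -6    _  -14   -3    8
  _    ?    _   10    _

Row 2 is complete and sums to -10; that is the magic constant.
From row 3, -10 − (6 + (-8) + (-11) + 0) gives (3,3) = 3.
Using row 4: -6 + (-14) + (-3) + 8 + ? → (4,2) = -10 − (-15) = 5.
Using column 1: -2 + (-10) + 6 + (-6) + ? → (5,1) = -10 − (-12) = 2.
The remaining cell in column 3 is (5,3) = -10 − (-9) = -1.
Using column 4: -7 + (-11) + (-3) + 10 + ? → (1,4) = -10 − (-11) = 1.
From column 5, -10 − (-13 + 4 + 0 + 8) gives (5,5) = -9.
Using row 1: -2 + (-5) + 1 + (-13) + ? → (1,2) = -10 − (-19) = 9.
From row 5, -10 − (2 + (-1) + 10 + (-9)) gives (5,2) = -12.

-12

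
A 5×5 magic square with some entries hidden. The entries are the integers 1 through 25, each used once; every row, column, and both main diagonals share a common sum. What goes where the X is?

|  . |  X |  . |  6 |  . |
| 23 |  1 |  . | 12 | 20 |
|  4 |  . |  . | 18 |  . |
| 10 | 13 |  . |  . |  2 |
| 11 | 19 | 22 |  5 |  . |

The entries are 1 through 25, which sum to 325, so each line sums to 325/5 = 65.
Using row 2: 23 + 1 + 12 + 20 + ? → (2,3) = 65 − 56 = 9.
Using row 5: 11 + 19 + 22 + 5 + ? → (5,5) = 65 − 57 = 8.
Column 1 must total 65; the given cells sum to 48, so (1,1) = 17.
Using column 4: 6 + 12 + 18 + 5 + ? → (4,4) = 65 − 41 = 24.
Main diagonal: 17 + 1 + 24 + 8 + ? = 65, so (3,3) = 15.
Anti-diagonal must total 65; the given cells sum to 51, so (1,5) = 14.
Using row 4: 10 + 13 + 24 + 2 + ? → (4,3) = 65 − 49 = 16.
Column 3: 9 + 15 + 16 + 22 + ? = 65, so (1,3) = 3.
Column 5 needs 65; the known cells sum to 44, so (3,5) = 21.
From row 1, 65 − (17 + 3 + 6 + 14) gives (1,2) = 25.

25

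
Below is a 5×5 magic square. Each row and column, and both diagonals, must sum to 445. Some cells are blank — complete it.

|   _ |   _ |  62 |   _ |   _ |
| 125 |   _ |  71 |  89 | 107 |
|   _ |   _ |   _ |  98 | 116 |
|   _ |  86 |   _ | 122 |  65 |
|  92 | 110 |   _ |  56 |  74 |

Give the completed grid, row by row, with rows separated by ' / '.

The remaining cell in row 2 is (2,2) = 445 − 392 = 53.
The remaining cell in row 5 is (5,3) = 445 − 332 = 113.
The remaining cell in column 4 is (1,4) = 445 − 365 = 80.
Column 5 must total 445; the given cells sum to 362, so (1,5) = 83.
Anti-diagonal must total 445; the given cells sum to 350, so (3,3) = 95.
Column 3 must total 445; the given cells sum to 341, so (4,3) = 104.
Main diagonal: 53 + 95 + 122 + 74 + ? = 445, so (1,1) = 101.
Row 1: 101 + 62 + 80 + 83 + ? = 445, so (1,2) = 119.
Row 4 must total 445; the given cells sum to 377, so (4,1) = 68.
The remaining cell in column 1 is (3,1) = 445 − 386 = 59.
The remaining cell in column 2 is (3,2) = 445 − 368 = 77.

101 119 62 80 83 / 125 53 71 89 107 / 59 77 95 98 116 / 68 86 104 122 65 / 92 110 113 56 74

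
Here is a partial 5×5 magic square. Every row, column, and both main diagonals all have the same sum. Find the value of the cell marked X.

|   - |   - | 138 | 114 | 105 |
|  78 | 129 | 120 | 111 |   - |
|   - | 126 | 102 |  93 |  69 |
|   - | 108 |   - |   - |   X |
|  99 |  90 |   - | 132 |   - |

Anti-diagonal is complete and sums to 525; that is the magic constant.
From row 2, 525 − (78 + 129 + 120 + 111) gives (2,5) = 87.
From row 3, 525 − (126 + 102 + 93 + 69) gives (3,1) = 135.
Column 2 must total 525; the given cells sum to 453, so (1,2) = 72.
Column 4 needs 525; the known cells sum to 450, so (4,4) = 75.
Row 1: 72 + 138 + 114 + 105 + ? = 525, so (1,1) = 96.
The remaining cell in column 1 is (4,1) = 525 − 408 = 117.
Main diagonal needs 525; the known cells sum to 402, so (5,5) = 123.
Row 5: 99 + 90 + 132 + 123 + ? = 525, so (5,3) = 81.
Column 3 must total 525; the given cells sum to 441, so (4,3) = 84.
Using column 5: 105 + 87 + 69 + 123 + ? → (4,5) = 525 − 384 = 141.

141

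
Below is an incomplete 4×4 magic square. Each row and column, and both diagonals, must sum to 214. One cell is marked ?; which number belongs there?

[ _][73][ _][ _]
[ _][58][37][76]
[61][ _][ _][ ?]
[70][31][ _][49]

From row 2, 214 − (58 + 37 + 76) gives (2,1) = 43.
Using row 4: 70 + 31 + 49 + ? → (4,3) = 214 − 150 = 64.
Column 1: 43 + 61 + 70 + ? = 214, so (1,1) = 40.
Column 2: 73 + 58 + 31 + ? = 214, so (3,2) = 52.
The remaining cell in main diagonal is (3,3) = 214 − 147 = 67.
Anti-diagonal must total 214; the given cells sum to 159, so (1,4) = 55.
The remaining cell in row 1 is (1,3) = 214 − 168 = 46.
Row 3 needs 214; the known cells sum to 180, so (3,4) = 34.

34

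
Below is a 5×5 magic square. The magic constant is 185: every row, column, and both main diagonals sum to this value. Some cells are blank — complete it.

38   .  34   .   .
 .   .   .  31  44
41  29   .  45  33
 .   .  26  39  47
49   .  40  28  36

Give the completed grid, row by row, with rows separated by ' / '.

38 46 34 42 25 / 27 35 48 31 44 / 41 29 37 45 33 / 30 43 26 39 47 / 49 32 40 28 36

Row 3 must total 185; the given cells sum to 148, so (3,3) = 37.
The remaining cell in row 5 is (5,2) = 185 − 153 = 32.
Column 3 needs 185; the known cells sum to 137, so (2,3) = 48.
From column 4, 185 − (31 + 45 + 39 + 28) gives (1,4) = 42.
Column 5: 44 + 33 + 47 + 36 + ? = 185, so (1,5) = 25.
Main diagonal needs 185; the known cells sum to 150, so (2,2) = 35.
Anti-diagonal must total 185; the given cells sum to 142, so (4,2) = 43.
Row 1 must total 185; the given cells sum to 139, so (1,2) = 46.
Row 2 needs 185; the known cells sum to 158, so (2,1) = 27.
From row 4, 185 − (43 + 26 + 39 + 47) gives (4,1) = 30.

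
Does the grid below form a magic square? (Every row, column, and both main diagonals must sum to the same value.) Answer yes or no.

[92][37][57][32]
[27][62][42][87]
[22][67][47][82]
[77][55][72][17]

Row 1: 92 + 37 + 57 + 32 = 218.
Row 2: 27 + 62 + 42 + 87 = 218.
Row 3: 22 + 67 + 47 + 82 = 218.
Row 4: 77 + 55 + 72 + 17 = 221.
Column 1: 92 + 27 + 22 + 77 = 218.
Column 2: 37 + 62 + 67 + 55 = 221.
Column 3: 57 + 42 + 47 + 72 = 218.
Column 4: 32 + 87 + 82 + 17 = 218.
Main diagonal: 92 + 62 + 47 + 17 = 218.
Anti-diagonal: 32 + 42 + 67 + 77 = 218.

No — anti-diagonal sums to 218 but column 2 sums to 221.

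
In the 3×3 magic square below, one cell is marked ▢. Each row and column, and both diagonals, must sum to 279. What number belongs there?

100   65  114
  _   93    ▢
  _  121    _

Main diagonal must total 279; the given cells sum to 193, so (3,3) = 86.
The remaining cell in anti-diagonal is (3,1) = 279 − 207 = 72.
From column 1, 279 − (100 + 72) gives (2,1) = 107.
From column 3, 279 − (114 + 86) gives (2,3) = 79.

79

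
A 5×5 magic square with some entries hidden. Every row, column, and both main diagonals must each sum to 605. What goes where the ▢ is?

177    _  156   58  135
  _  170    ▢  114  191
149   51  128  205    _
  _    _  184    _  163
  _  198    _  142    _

Row 1 must total 605; the given cells sum to 526, so (1,2) = 79.
Row 3 must total 605; the given cells sum to 533, so (3,5) = 72.
Using column 2: 79 + 170 + 51 + 198 + ? → (4,2) = 605 − 498 = 107.
From column 4, 605 − (58 + 114 + 205 + 142) gives (4,4) = 86.
The remaining cell in column 5 is (5,5) = 605 − 561 = 44.
Using anti-diagonal: 135 + 114 + 128 + 107 + ? → (5,1) = 605 − 484 = 121.
From row 4, 605 − (107 + 184 + 86 + 163) gives (4,1) = 65.
The remaining cell in row 5 is (5,3) = 605 − 505 = 100.
Using column 1: 177 + 149 + 65 + 121 + ? → (2,1) = 605 − 512 = 93.
From column 3, 605 − (156 + 128 + 184 + 100) gives (2,3) = 37.

37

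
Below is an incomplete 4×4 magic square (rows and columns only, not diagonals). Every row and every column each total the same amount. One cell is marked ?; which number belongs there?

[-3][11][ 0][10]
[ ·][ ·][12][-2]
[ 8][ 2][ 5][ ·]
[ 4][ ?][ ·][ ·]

6

Row 1 is complete and sums to 18; that is the magic constant.
The remaining cell in row 3 is (3,4) = 18 − 15 = 3.
The remaining cell in column 1 is (2,1) = 18 − 9 = 9.
The remaining cell in column 3 is (4,3) = 18 − 17 = 1.
Column 4: 10 + (-2) + 3 + ? = 18, so (4,4) = 7.
Using row 2: 9 + 12 + (-2) + ? → (2,2) = 18 − 19 = -1.
Row 4: 4 + 1 + 7 + ? = 18, so (4,2) = 6.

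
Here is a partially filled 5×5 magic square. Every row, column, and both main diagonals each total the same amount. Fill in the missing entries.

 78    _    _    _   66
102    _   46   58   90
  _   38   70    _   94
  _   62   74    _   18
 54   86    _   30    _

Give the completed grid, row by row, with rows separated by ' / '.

Anti-diagonal is already complete: 66 + 58 + 70 + 62 + 54 = 310, so that is the magic constant.
Row 2: 102 + 46 + 58 + 90 + ? = 310, so (2,2) = 14.
From column 2, 310 − (14 + 38 + 62 + 86) gives (1,2) = 110.
Column 5 needs 310; the known cells sum to 268, so (5,5) = 42.
Main diagonal needs 310; the known cells sum to 204, so (4,4) = 106.
The remaining cell in row 4 is (4,1) = 310 − 260 = 50.
Row 5 must total 310; the given cells sum to 212, so (5,3) = 98.
The remaining cell in column 1 is (3,1) = 310 − 284 = 26.
Column 3 needs 310; the known cells sum to 288, so (1,3) = 22.
The remaining cell in row 1 is (1,4) = 310 − 276 = 34.
From row 3, 310 − (26 + 38 + 70 + 94) gives (3,4) = 82.

78 110 22 34 66 / 102 14 46 58 90 / 26 38 70 82 94 / 50 62 74 106 18 / 54 86 98 30 42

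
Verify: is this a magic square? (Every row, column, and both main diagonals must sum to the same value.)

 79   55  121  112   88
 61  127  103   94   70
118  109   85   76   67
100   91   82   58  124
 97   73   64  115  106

Yes

Row 1: 79 + 55 + 121 + 112 + 88 = 455.
Row 2: 61 + 127 + 103 + 94 + 70 = 455.
Row 3: 118 + 109 + 85 + 76 + 67 = 455.
Row 4: 100 + 91 + 82 + 58 + 124 = 455.
Row 5: 97 + 73 + 64 + 115 + 106 = 455.
Column 1: 79 + 61 + 118 + 100 + 97 = 455.
Column 2: 55 + 127 + 109 + 91 + 73 = 455.
Column 3: 121 + 103 + 85 + 82 + 64 = 455.
Column 4: 112 + 94 + 76 + 58 + 115 = 455.
Column 5: 88 + 70 + 67 + 124 + 106 = 455.
Main diagonal: 79 + 127 + 85 + 58 + 106 = 455.
Anti-diagonal: 88 + 94 + 85 + 91 + 97 = 455.
All lines sum to 455.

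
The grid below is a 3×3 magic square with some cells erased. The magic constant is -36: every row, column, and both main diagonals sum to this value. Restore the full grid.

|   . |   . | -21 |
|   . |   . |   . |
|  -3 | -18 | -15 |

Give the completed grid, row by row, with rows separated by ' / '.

-9 -6 -21 / -24 -12 0 / -3 -18 -15

Using column 3: -21 + (-15) + ? → (2,3) = -36 − (-36) = 0.
Using anti-diagonal: -21 + (-3) + ? → (2,2) = -36 − (-24) = -12.
From row 2, -36 − (-12 + 0) gives (2,1) = -24.
The remaining cell in column 1 is (1,1) = -36 − (-27) = -9.
Column 2 needs -36; the known cells sum to -30, so (1,2) = -6.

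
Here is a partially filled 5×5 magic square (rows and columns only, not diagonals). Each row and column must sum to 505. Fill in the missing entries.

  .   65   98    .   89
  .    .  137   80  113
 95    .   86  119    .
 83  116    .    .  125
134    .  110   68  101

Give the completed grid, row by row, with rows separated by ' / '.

Row 5 must total 505; the given cells sum to 413, so (5,2) = 92.
Using column 3: 98 + 137 + 86 + 110 + ? → (4,3) = 505 − 431 = 74.
The remaining cell in column 5 is (3,5) = 505 − 428 = 77.
Row 3 must total 505; the given cells sum to 377, so (3,2) = 128.
Row 4: 83 + 116 + 74 + 125 + ? = 505, so (4,4) = 107.
Column 2 must total 505; the given cells sum to 401, so (2,2) = 104.
From column 4, 505 − (80 + 119 + 107 + 68) gives (1,4) = 131.
Row 1: 65 + 98 + 131 + 89 + ? = 505, so (1,1) = 122.
Row 2 needs 505; the known cells sum to 434, so (2,1) = 71.

122 65 98 131 89 / 71 104 137 80 113 / 95 128 86 119 77 / 83 116 74 107 125 / 134 92 110 68 101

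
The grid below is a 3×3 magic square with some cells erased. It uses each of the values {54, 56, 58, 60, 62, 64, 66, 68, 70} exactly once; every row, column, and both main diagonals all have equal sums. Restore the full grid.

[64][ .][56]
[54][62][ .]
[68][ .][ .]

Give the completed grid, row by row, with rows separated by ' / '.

64 66 56 / 54 62 70 / 68 58 60

The 9 entries sum to 558, so each line sums to 558/3 = 186.
Row 1: 64 + 56 + ? = 186, so (1,2) = 66.
The remaining cell in row 2 is (2,3) = 186 − 116 = 70.
Using column 2: 66 + 62 + ? → (3,2) = 186 − 128 = 58.
The remaining cell in column 3 is (3,3) = 186 − 126 = 60.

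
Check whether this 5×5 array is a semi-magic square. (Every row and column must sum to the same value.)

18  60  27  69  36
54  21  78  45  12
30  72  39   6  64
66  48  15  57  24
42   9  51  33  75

No — column 5 sums to 211 but row 2 sums to 210.

Row 1: 18 + 60 + 27 + 69 + 36 = 210.
Row 2: 54 + 21 + 78 + 45 + 12 = 210.
Row 3: 30 + 72 + 39 + 6 + 64 = 211.
Row 4: 66 + 48 + 15 + 57 + 24 = 210.
Row 5: 42 + 9 + 51 + 33 + 75 = 210.
Column 1: 18 + 54 + 30 + 66 + 42 = 210.
Column 2: 60 + 21 + 72 + 48 + 9 = 210.
Column 3: 27 + 78 + 39 + 15 + 51 = 210.
Column 4: 69 + 45 + 6 + 57 + 33 = 210.
Column 5: 36 + 12 + 64 + 24 + 75 = 211.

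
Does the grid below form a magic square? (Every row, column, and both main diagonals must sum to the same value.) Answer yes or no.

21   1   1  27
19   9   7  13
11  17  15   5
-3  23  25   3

Row 1: 21 + 1 + 1 + 27 = 50.
Row 2: 19 + 9 + 7 + 13 = 48.
Row 3: 11 + 17 + 15 + 5 = 48.
Row 4: -3 + 23 + 25 + 3 = 48.
Column 1: 21 + 19 + 11 + (-3) = 48.
Column 2: 1 + 9 + 17 + 23 = 50.
Column 3: 1 + 7 + 15 + 25 = 48.
Column 4: 27 + 13 + 5 + 3 = 48.
Main diagonal: 21 + 9 + 15 + 3 = 48.
Anti-diagonal: 27 + 7 + 17 + (-3) = 48.

No — column 1 sums to 48 but column 2 sums to 50.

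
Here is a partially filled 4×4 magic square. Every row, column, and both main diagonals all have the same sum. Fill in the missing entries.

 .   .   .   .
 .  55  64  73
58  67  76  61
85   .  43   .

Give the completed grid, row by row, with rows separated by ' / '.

Row 3 is already complete: 58 + 67 + 76 + 61 = 262, so that is the magic constant.
From row 2, 262 − (55 + 64 + 73) gives (2,1) = 70.
Column 1 needs 262; the known cells sum to 213, so (1,1) = 49.
From column 3, 262 − (64 + 76 + 43) gives (1,3) = 79.
Main diagonal must total 262; the given cells sum to 180, so (4,4) = 82.
The remaining cell in anti-diagonal is (1,4) = 262 − 216 = 46.
From row 1, 262 − (49 + 79 + 46) gives (1,2) = 88.
From row 4, 262 − (85 + 43 + 82) gives (4,2) = 52.

49 88 79 46 / 70 55 64 73 / 58 67 76 61 / 85 52 43 82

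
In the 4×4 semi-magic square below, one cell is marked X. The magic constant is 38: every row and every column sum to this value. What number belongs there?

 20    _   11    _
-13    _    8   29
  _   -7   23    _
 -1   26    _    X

17

Row 2 needs 38; the known cells sum to 24, so (2,2) = 14.
The remaining cell in column 1 is (3,1) = 38 − 6 = 32.
Column 2 needs 38; the known cells sum to 33, so (1,2) = 5.
The remaining cell in column 3 is (4,3) = 38 − 42 = -4.
Using row 1: 20 + 5 + 11 + ? → (1,4) = 38 − 36 = 2.
Row 3: 32 + (-7) + 23 + ? = 38, so (3,4) = -10.
Row 4 must total 38; the given cells sum to 21, so (4,4) = 17.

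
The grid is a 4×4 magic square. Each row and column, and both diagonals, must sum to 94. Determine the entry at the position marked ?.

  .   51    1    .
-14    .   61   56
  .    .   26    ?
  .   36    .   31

The remaining cell in row 2 is (2,2) = 94 − 103 = -9.
Column 2: 51 + (-9) + 36 + ? = 94, so (3,2) = 16.
Column 3 needs 94; the known cells sum to 88, so (4,3) = 6.
The remaining cell in main diagonal is (1,1) = 94 − 48 = 46.
Row 1 must total 94; the given cells sum to 98, so (1,4) = -4.
The remaining cell in row 4 is (4,1) = 94 − 73 = 21.
Column 1: 46 + (-14) + 21 + ? = 94, so (3,1) = 41.
From column 4, 94 − (-4 + 56 + 31) gives (3,4) = 11.

11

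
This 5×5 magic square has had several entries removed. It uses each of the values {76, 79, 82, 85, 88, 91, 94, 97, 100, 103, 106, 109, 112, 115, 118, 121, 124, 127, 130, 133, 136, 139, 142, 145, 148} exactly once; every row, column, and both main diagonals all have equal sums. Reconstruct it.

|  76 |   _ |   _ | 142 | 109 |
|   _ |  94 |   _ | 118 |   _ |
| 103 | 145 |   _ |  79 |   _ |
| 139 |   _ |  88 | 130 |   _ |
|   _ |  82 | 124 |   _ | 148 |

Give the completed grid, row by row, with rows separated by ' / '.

76 133 100 142 109 / 127 94 136 118 85 / 103 145 112 79 121 / 139 106 88 130 97 / 115 82 124 91 148

The 25 entries sum to 2800, so each line sums to 2800/5 = 560.
The remaining cell in column 4 is (5,4) = 560 − 469 = 91.
Main diagonal: 76 + 94 + 130 + 148 + ? = 560, so (3,3) = 112.
From row 3, 560 − (103 + 145 + 112 + 79) gives (3,5) = 121.
Row 5: 82 + 124 + 91 + 148 + ? = 560, so (5,1) = 115.
Column 1 must total 560; the given cells sum to 433, so (2,1) = 127.
Using anti-diagonal: 109 + 118 + 112 + 115 + ? → (4,2) = 560 − 454 = 106.
Row 4 needs 560; the known cells sum to 463, so (4,5) = 97.
Using column 2: 94 + 145 + 106 + 82 + ? → (1,2) = 560 − 427 = 133.
Column 5 needs 560; the known cells sum to 475, so (2,5) = 85.
Using row 1: 76 + 133 + 142 + 109 + ? → (1,3) = 560 − 460 = 100.
Row 2 needs 560; the known cells sum to 424, so (2,3) = 136.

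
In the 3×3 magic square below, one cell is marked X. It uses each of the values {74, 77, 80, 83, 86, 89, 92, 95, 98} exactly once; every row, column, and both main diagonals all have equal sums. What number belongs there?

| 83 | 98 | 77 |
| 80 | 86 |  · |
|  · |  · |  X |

89

The 9 entries sum to 774, so each line sums to 774/3 = 258.
From row 2, 258 − (80 + 86) gives (2,3) = 92.
Column 1 needs 258; the known cells sum to 163, so (3,1) = 95.
Column 2: 98 + 86 + ? = 258, so (3,2) = 74.
Column 3 must total 258; the given cells sum to 169, so (3,3) = 89.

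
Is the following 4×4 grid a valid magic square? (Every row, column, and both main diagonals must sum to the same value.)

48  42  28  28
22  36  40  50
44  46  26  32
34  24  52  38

No — column 4 sums to 148 but column 3 sums to 146.

Row 1: 48 + 42 + 28 + 28 = 146.
Row 2: 22 + 36 + 40 + 50 = 148.
Row 3: 44 + 46 + 26 + 32 = 148.
Row 4: 34 + 24 + 52 + 38 = 148.
Column 1: 48 + 22 + 44 + 34 = 148.
Column 2: 42 + 36 + 46 + 24 = 148.
Column 3: 28 + 40 + 26 + 52 = 146.
Column 4: 28 + 50 + 32 + 38 = 148.
Main diagonal: 48 + 36 + 26 + 38 = 148.
Anti-diagonal: 28 + 40 + 46 + 34 = 148.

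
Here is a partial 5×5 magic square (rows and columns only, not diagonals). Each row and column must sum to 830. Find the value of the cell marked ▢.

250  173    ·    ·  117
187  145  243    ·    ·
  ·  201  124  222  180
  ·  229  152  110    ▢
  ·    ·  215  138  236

Using row 3: 201 + 124 + 222 + 180 + ? → (3,1) = 830 − 727 = 103.
Column 2 must total 830; the given cells sum to 748, so (5,2) = 82.
Column 3 must total 830; the given cells sum to 734, so (1,3) = 96.
Row 1 must total 830; the given cells sum to 636, so (1,4) = 194.
Row 5: 82 + 215 + 138 + 236 + ? = 830, so (5,1) = 159.
The remaining cell in column 1 is (4,1) = 830 − 699 = 131.
The remaining cell in column 4 is (2,4) = 830 − 664 = 166.
The remaining cell in row 2 is (2,5) = 830 − 741 = 89.
From row 4, 830 − (131 + 229 + 152 + 110) gives (4,5) = 208.

208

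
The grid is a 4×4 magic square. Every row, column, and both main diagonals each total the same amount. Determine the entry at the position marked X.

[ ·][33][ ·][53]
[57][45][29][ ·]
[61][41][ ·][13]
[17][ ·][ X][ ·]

37

Anti-diagonal is complete and sums to 140; that is the magic constant.
Row 2 needs 140; the known cells sum to 131, so (2,4) = 9.
Row 3 must total 140; the given cells sum to 115, so (3,3) = 25.
Using column 1: 57 + 61 + 17 + ? → (1,1) = 140 − 135 = 5.
Column 2 must total 140; the given cells sum to 119, so (4,2) = 21.
Column 4 must total 140; the given cells sum to 75, so (4,4) = 65.
From row 1, 140 − (5 + 33 + 53) gives (1,3) = 49.
Using row 4: 17 + 21 + 65 + ? → (4,3) = 140 − 103 = 37.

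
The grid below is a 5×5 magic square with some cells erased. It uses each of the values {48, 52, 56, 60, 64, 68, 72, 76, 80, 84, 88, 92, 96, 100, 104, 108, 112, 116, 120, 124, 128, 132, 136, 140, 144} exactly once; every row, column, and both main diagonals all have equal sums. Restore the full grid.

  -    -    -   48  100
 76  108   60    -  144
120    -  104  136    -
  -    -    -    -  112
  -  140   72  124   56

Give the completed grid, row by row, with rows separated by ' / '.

132 84 116 48 100 / 76 108 60 92 144 / 120 52 104 136 68 / 64 96 128 80 112 / 88 140 72 124 56

The 25 entries sum to 2400, so each line sums to 2400/5 = 480.
From row 2, 480 − (76 + 108 + 60 + 144) gives (2,4) = 92.
Row 5 needs 480; the known cells sum to 392, so (5,1) = 88.
Column 4 must total 480; the given cells sum to 400, so (4,4) = 80.
Column 5 needs 480; the known cells sum to 412, so (3,5) = 68.
The remaining cell in main diagonal is (1,1) = 480 − 348 = 132.
Anti-diagonal must total 480; the given cells sum to 384, so (4,2) = 96.
Row 3: 120 + 104 + 136 + 68 + ? = 480, so (3,2) = 52.
Column 1 must total 480; the given cells sum to 416, so (4,1) = 64.
Using column 2: 108 + 52 + 96 + 140 + ? → (1,2) = 480 − 396 = 84.
Row 1 must total 480; the given cells sum to 364, so (1,3) = 116.
The remaining cell in row 4 is (4,3) = 480 − 352 = 128.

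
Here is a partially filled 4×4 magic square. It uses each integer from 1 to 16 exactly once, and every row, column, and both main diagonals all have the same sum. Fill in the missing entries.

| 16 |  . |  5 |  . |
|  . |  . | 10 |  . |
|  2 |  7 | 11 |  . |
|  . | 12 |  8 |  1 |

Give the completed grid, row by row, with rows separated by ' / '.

16 9 5 4 / 3 6 10 15 / 2 7 11 14 / 13 12 8 1

The entries are 1 through 16, which sum to 136, so each line sums to 136/4 = 34.
From row 3, 34 − (2 + 7 + 11) gives (3,4) = 14.
From row 4, 34 − (12 + 8 + 1) gives (4,1) = 13.
Using column 1: 16 + 2 + 13 + ? → (2,1) = 34 − 31 = 3.
Using main diagonal: 16 + 11 + 1 + ? → (2,2) = 34 − 28 = 6.
Anti-diagonal must total 34; the given cells sum to 30, so (1,4) = 4.
From row 1, 34 − (16 + 5 + 4) gives (1,2) = 9.
Row 2 needs 34; the known cells sum to 19, so (2,4) = 15.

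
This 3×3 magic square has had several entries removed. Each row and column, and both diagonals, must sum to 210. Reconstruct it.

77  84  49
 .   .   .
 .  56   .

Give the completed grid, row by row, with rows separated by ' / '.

The remaining cell in column 2 is (2,2) = 210 − 140 = 70.
Main diagonal needs 210; the known cells sum to 147, so (3,3) = 63.
Using anti-diagonal: 49 + 70 + ? → (3,1) = 210 − 119 = 91.
Column 1 needs 210; the known cells sum to 168, so (2,1) = 42.
Column 3: 49 + 63 + ? = 210, so (2,3) = 98.

77 84 49 / 42 70 98 / 91 56 63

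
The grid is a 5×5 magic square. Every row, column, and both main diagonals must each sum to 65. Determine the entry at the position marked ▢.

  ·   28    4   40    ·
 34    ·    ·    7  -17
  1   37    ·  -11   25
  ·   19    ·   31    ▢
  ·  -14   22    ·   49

-8

From row 3, 65 − (1 + 37 + (-11) + 25) gives (3,3) = 13.
From column 2, 65 − (28 + 37 + 19 + (-14)) gives (2,2) = -5.
Using column 4: 40 + 7 + (-11) + 31 + ? → (5,4) = 65 − 67 = -2.
The remaining cell in main diagonal is (1,1) = 65 − 88 = -23.
Row 1 needs 65; the known cells sum to 49, so (1,5) = 16.
Row 2: 34 + (-5) + 7 + (-17) + ? = 65, so (2,3) = 46.
Row 5: -14 + 22 + (-2) + 49 + ? = 65, so (5,1) = 10.
The remaining cell in column 1 is (4,1) = 65 − 22 = 43.
Column 3 needs 65; the known cells sum to 85, so (4,3) = -20.
The remaining cell in column 5 is (4,5) = 65 − 73 = -8.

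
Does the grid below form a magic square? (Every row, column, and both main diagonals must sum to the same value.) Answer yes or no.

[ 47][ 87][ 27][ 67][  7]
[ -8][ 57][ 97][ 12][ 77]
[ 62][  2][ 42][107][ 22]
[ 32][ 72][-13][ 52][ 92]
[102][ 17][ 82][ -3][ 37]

Row 1: 47 + 87 + 27 + 67 + 7 = 235.
Row 2: -8 + 57 + 97 + 12 + 77 = 235.
Row 3: 62 + 2 + 42 + 107 + 22 = 235.
Row 4: 32 + 72 + (-13) + 52 + 92 = 235.
Row 5: 102 + 17 + 82 + (-3) + 37 = 235.
Column 1: 47 + (-8) + 62 + 32 + 102 = 235.
Column 2: 87 + 57 + 2 + 72 + 17 = 235.
Column 3: 27 + 97 + 42 + (-13) + 82 = 235.
Column 4: 67 + 12 + 107 + 52 + (-3) = 235.
Column 5: 7 + 77 + 22 + 92 + 37 = 235.
Main diagonal: 47 + 57 + 42 + 52 + 37 = 235.
Anti-diagonal: 7 + 12 + 42 + 72 + 102 = 235.
All lines sum to 235.

Yes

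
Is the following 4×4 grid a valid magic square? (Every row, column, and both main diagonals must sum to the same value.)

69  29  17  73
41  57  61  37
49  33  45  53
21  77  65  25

No — column 1 sums to 180 but column 4 sums to 188.

Row 1: 69 + 29 + 17 + 73 = 188.
Row 2: 41 + 57 + 61 + 37 = 196.
Row 3: 49 + 33 + 45 + 53 = 180.
Row 4: 21 + 77 + 65 + 25 = 188.
Column 1: 69 + 41 + 49 + 21 = 180.
Column 2: 29 + 57 + 33 + 77 = 196.
Column 3: 17 + 61 + 45 + 65 = 188.
Column 4: 73 + 37 + 53 + 25 = 188.
Main diagonal: 69 + 57 + 45 + 25 = 196.
Anti-diagonal: 73 + 61 + 33 + 21 = 188.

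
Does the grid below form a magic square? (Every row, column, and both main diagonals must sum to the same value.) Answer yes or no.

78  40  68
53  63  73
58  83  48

No — row 1 sums to 186 but column 3 sums to 189.

Row 1: 78 + 40 + 68 = 186.
Row 2: 53 + 63 + 73 = 189.
Row 3: 58 + 83 + 48 = 189.
Column 1: 78 + 53 + 58 = 189.
Column 2: 40 + 63 + 83 = 186.
Column 3: 68 + 73 + 48 = 189.
Main diagonal: 78 + 63 + 48 = 189.
Anti-diagonal: 68 + 63 + 58 = 189.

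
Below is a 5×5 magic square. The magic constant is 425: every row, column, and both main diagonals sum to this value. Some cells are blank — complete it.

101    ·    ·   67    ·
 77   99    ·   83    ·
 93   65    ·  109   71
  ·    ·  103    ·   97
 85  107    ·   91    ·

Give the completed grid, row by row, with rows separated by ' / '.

101 73 95 67 89 / 77 99 61 83 105 / 93 65 87 109 71 / 69 81 103 75 97 / 85 107 79 91 63

From row 3, 425 − (93 + 65 + 109 + 71) gives (3,3) = 87.
The remaining cell in column 1 is (4,1) = 425 − 356 = 69.
Column 4 must total 425; the given cells sum to 350, so (4,4) = 75.
Main diagonal must total 425; the given cells sum to 362, so (5,5) = 63.
The remaining cell in row 4 is (4,2) = 425 − 344 = 81.
Row 5: 85 + 107 + 91 + 63 + ? = 425, so (5,3) = 79.
Column 2: 99 + 65 + 81 + 107 + ? = 425, so (1,2) = 73.
From anti-diagonal, 425 − (83 + 87 + 81 + 85) gives (1,5) = 89.
Row 1 must total 425; the given cells sum to 330, so (1,3) = 95.
Column 3: 95 + 87 + 103 + 79 + ? = 425, so (2,3) = 61.
The remaining cell in column 5 is (2,5) = 425 − 320 = 105.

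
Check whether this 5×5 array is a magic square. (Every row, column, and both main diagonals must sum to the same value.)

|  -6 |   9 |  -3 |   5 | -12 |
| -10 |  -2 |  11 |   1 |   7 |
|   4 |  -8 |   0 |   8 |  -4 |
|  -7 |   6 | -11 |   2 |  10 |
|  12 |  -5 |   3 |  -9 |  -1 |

No — column 4 sums to 7 but row 5 sums to 0.

Row 1: -6 + 9 + (-3) + 5 + (-12) = -7.
Row 2: -10 + (-2) + 11 + 1 + 7 = 7.
Row 3: 4 + (-8) + 0 + 8 + (-4) = 0.
Row 4: -7 + 6 + (-11) + 2 + 10 = 0.
Row 5: 12 + (-5) + 3 + (-9) + (-1) = 0.
Column 1: -6 + (-10) + 4 + (-7) + 12 = -7.
Column 2: 9 + (-2) + (-8) + 6 + (-5) = 0.
Column 3: -3 + 11 + 0 + (-11) + 3 = 0.
Column 4: 5 + 1 + 8 + 2 + (-9) = 7.
Column 5: -12 + 7 + (-4) + 10 + (-1) = 0.
Main diagonal: -6 + (-2) + 0 + 2 + (-1) = -7.
Anti-diagonal: -12 + 1 + 0 + 6 + 12 = 7.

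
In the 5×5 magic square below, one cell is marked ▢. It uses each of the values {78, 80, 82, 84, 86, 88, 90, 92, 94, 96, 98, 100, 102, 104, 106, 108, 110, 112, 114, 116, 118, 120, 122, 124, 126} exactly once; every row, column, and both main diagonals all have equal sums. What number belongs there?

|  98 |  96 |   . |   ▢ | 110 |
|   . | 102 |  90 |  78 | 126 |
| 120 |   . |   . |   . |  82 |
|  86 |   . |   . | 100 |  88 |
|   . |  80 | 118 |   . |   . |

122

The 25 entries sum to 2550, so each line sums to 2550/5 = 510.
Row 2 needs 510; the known cells sum to 396, so (2,1) = 114.
Column 1 must total 510; the given cells sum to 418, so (5,1) = 92.
Column 5 needs 510; the known cells sum to 406, so (5,5) = 104.
From main diagonal, 510 − (98 + 102 + 100 + 104) gives (3,3) = 106.
The remaining cell in anti-diagonal is (4,2) = 510 − 386 = 124.
The remaining cell in row 4 is (4,3) = 510 − 398 = 112.
From row 5, 510 − (92 + 80 + 118 + 104) gives (5,4) = 116.
Column 2: 96 + 102 + 124 + 80 + ? = 510, so (3,2) = 108.
Column 3 must total 510; the given cells sum to 426, so (1,3) = 84.
Row 1 needs 510; the known cells sum to 388, so (1,4) = 122.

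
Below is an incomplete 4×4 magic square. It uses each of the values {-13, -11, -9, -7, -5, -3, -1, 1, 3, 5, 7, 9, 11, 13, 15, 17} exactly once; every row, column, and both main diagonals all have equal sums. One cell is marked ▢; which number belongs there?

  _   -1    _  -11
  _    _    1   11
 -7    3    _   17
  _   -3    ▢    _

5

The 16 entries sum to 32, so each line sums to 32/4 = 8.
Row 3 needs 8; the known cells sum to 13, so (3,3) = -5.
The remaining cell in column 2 is (2,2) = 8 − (-1) = 9.
Column 4 needs 8; the known cells sum to 17, so (4,4) = -9.
Main diagonal: 9 + (-5) + (-9) + ? = 8, so (1,1) = 13.
Anti-diagonal: -11 + 1 + 3 + ? = 8, so (4,1) = 15.
Row 1 must total 8; the given cells sum to 1, so (1,3) = 7.
The remaining cell in row 2 is (2,1) = 8 − 21 = -13.
Row 4 must total 8; the given cells sum to 3, so (4,3) = 5.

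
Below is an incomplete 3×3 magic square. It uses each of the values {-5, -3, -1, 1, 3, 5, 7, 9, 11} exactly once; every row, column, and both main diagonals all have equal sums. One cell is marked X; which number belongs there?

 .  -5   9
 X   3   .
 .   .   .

7

The 9 entries sum to 27, so each line sums to 27/3 = 9.
Using row 1: -5 + 9 + ? → (1,1) = 9 − 4 = 5.
The remaining cell in column 2 is (3,2) = 9 − (-2) = 11.
The remaining cell in main diagonal is (3,3) = 9 − 8 = 1.
The remaining cell in anti-diagonal is (3,1) = 9 − 12 = -3.
Column 1 needs 9; the known cells sum to 2, so (2,1) = 7.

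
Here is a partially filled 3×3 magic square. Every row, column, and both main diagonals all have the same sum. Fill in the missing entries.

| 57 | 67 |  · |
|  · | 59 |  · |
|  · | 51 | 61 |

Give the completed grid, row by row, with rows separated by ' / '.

Main diagonal is already complete: 57 + 59 + 61 = 177, so that is the magic constant.
From row 1, 177 − (57 + 67) gives (1,3) = 53.
Row 3: 51 + 61 + ? = 177, so (3,1) = 65.
Column 1: 57 + 65 + ? = 177, so (2,1) = 55.
Column 3 needs 177; the known cells sum to 114, so (2,3) = 63.

57 67 53 / 55 59 63 / 65 51 61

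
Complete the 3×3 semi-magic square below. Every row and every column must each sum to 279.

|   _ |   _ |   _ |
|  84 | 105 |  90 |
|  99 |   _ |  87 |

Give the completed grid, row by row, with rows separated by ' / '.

Row 3: 99 + 87 + ? = 279, so (3,2) = 93.
Column 1 needs 279; the known cells sum to 183, so (1,1) = 96.
From column 2, 279 − (105 + 93) gives (1,2) = 81.
From column 3, 279 − (90 + 87) gives (1,3) = 102.

96 81 102 / 84 105 90 / 99 93 87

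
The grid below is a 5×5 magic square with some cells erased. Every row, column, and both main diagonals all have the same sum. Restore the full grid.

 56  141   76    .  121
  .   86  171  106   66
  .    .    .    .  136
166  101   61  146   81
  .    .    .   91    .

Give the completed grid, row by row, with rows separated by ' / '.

Row 4 is already complete: 166 + 101 + 61 + 146 + 81 = 555, so that is the magic constant.
Using row 1: 56 + 141 + 76 + 121 + ? → (1,4) = 555 − 394 = 161.
Row 2: 86 + 171 + 106 + 66 + ? = 555, so (2,1) = 126.
Using column 4: 161 + 106 + 146 + 91 + ? → (3,4) = 555 − 504 = 51.
Using column 5: 121 + 66 + 136 + 81 + ? → (5,5) = 555 − 404 = 151.
Main diagonal: 56 + 86 + 146 + 151 + ? = 555, so (3,3) = 116.
Using anti-diagonal: 121 + 106 + 116 + 101 + ? → (5,1) = 555 − 444 = 111.
Column 1 needs 555; the known cells sum to 459, so (3,1) = 96.
The remaining cell in column 3 is (5,3) = 555 − 424 = 131.
Row 3: 96 + 116 + 51 + 136 + ? = 555, so (3,2) = 156.
Row 5 must total 555; the given cells sum to 484, so (5,2) = 71.

56 141 76 161 121 / 126 86 171 106 66 / 96 156 116 51 136 / 166 101 61 146 81 / 111 71 131 91 151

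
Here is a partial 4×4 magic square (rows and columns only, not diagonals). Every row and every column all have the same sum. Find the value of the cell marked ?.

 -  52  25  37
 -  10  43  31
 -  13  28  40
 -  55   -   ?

22

Column 2 is complete and sums to 130; that is the magic constant.
Row 1 needs 130; the known cells sum to 114, so (1,1) = 16.
Using row 2: 10 + 43 + 31 + ? → (2,1) = 130 − 84 = 46.
From row 3, 130 − (13 + 28 + 40) gives (3,1) = 49.
Column 1 needs 130; the known cells sum to 111, so (4,1) = 19.
Column 3 needs 130; the known cells sum to 96, so (4,3) = 34.
Column 4 must total 130; the given cells sum to 108, so (4,4) = 22.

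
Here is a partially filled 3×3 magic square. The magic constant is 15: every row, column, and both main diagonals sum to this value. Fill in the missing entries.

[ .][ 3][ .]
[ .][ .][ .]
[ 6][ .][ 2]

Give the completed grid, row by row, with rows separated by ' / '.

8 3 4 / 1 5 9 / 6 7 2

Row 3 needs 15; the known cells sum to 8, so (3,2) = 7.
Column 2: 3 + 7 + ? = 15, so (2,2) = 5.
Using main diagonal: 5 + 2 + ? → (1,1) = 15 − 7 = 8.
Using anti-diagonal: 5 + 6 + ? → (1,3) = 15 − 11 = 4.
Column 1 needs 15; the known cells sum to 14, so (2,1) = 1.
Column 3: 4 + 2 + ? = 15, so (2,3) = 9.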